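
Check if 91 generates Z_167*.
ord_167(91) divides 166. For each prime q|166: 91^{83}≡166, 91^{2}≡98, none ≡ 1. So 91 has order 166 and is a primitive root mod 167.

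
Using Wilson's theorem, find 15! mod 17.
(16)! = (15)! × (16) ≡ -1 mod 17. So (15)! ≡ -1 × (16)^(-1) ≡ (-1)×(-1) = 1 mod 17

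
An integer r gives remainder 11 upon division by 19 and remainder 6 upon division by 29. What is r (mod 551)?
M = 19 × 29 = 551. M₁ = 29, y₁ ≡ 2 (mod 19). M₂ = 19, y₂ ≡ 26 (mod 29). r = 11×29×2 + 6×19×26 ≡ 296 (mod 551)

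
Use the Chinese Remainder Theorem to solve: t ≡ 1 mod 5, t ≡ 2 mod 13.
M = 5 × 13 = 65. M₁ = 13, y₁ ≡ 2 mod 5. M₂ = 5, y₂ ≡ 8 mod 13. t = 1×13×2 + 2×5×8 ≡ 41 mod 65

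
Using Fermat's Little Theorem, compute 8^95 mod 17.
By Fermat: 8^{16} ≡ 1 (mod 17). 95 = 5×16 + 15. So 8^{95} ≡ 8^{15} ≡ 15 (mod 17)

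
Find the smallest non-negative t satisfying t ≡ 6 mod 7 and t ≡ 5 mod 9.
M = 7 × 9 = 63. M₁ = 9, y₁ ≡ 4 mod 7. M₂ = 7, y₂ ≡ 4 mod 9. t = 6×9×4 + 5×7×4 ≡ 41 mod 63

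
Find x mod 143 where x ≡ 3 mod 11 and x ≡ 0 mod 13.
M = 11 × 13 = 143. M₁ = 13, y₁ ≡ 6 mod 11. M₂ = 11, y₂ ≡ 6 mod 13. x = 3×13×6 + 0×11×6 ≡ 91 mod 143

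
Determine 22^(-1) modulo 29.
Since 29 is prime, by Fermat 22^(-1) ≡ 22^{27} ≡ 4 mod 29. Verify: 22 × 4 = 88 ≡ 1 mod 29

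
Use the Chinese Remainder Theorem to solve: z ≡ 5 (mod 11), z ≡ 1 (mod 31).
M = 11 × 31 = 341. M₁ = 31, y₁ ≡ 5 (mod 11). M₂ = 11, y₂ ≡ 17 (mod 31). z = 5×31×5 + 1×11×17 ≡ 280 (mod 341)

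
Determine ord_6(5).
Powers of 5 mod 6: 5^1≡5, 5^2≡1. Order = 2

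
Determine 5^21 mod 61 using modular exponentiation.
By repeated squaring (mod 61): 5^{1}≡5, 5^{2}≡25, 5^{4}≡15, 5^{8}≡42, 5^{16}≡56. Then 5^{21} = 5^{16+4+1} ≡ 56 × 15 × 5 ≡ 52 (mod 61)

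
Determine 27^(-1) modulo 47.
Since 47 is prime, by Fermat 27^(-1) ≡ 27^{45} ≡ 7 mod 47. Verify: 27 × 7 = 189 ≡ 1 mod 47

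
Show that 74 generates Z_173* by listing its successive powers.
74^1, 74^2, ..., 74^{172} mod 173: [74, 113, 58, 140, 153, 77, 162, 51, 141, 54, 17, 47, 18, 121, 131, 6, 98, 159, 2, 148, 53, 116, 107, 133, 154, 151, 102, 109, 108, 34, 94, 36, 69, 89, 12, 23, 145, 4, 123, 106, 59, 41, 93, 135, 129, 31, 45, 43, 68, 15, 72, 138, 5, 24, 46, 117, 8, 73, 39, 118, 82, 13, 97, 85, 62, 90, 86, 136, 30, 144, 103, 10, 48, 92, 61, 16, 146, 78, 63, 164, 26, 21, 170, 124, 7, 172, 99, 60, 115, 33, 20, 96, 11, 122, 32, 119, 156, 126, 155, 52, 42, 167, 75, 14, 171, 25, 120, 57, 66, 40, 19, 22, 71, 64, 65, 139, 79, 137, 104, 84, 161, 150, 28, 169, 50, 67, 114, 132, 80, 38, 44, 142, 128, 130, 105, 158, 101, 35, 168, 149, 127, 56, 165, 100, 134, 55, 91, 160, 76, 88, 111, 83, 87, 37, 143, 29, 70, 163, 125, 81, 112, 157, 27, 95, 110, 9, 147, 152, 3, 49, 166, 1]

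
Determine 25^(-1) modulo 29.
Since 29 is prime, by Fermat 25^(-1) ≡ 25^{27} ≡ 7 (mod 29). Verify: 25 × 7 = 175 ≡ 1 (mod 29)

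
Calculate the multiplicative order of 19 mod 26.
Powers of 19 mod 26: 19^1≡19, 19^2≡23, 19^3≡21, 19^4≡9, 19^5≡15, 19^6≡25, 19^7≡7, 19^8≡3, 19^9≡5, 19^10≡17, 19^11≡11, 19^12≡1. Order = 12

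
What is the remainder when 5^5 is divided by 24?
By repeated squaring mod 24: 5^{1}≡5, 5^{2}≡1, 5^{4}≡1. Then 5^{5} = 5^{4+1} ≡ 1 × 5 ≡ 5 mod 24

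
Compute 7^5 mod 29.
By repeated squaring (mod 29): 7^{1}≡7, 7^{2}≡20, 7^{4}≡23. Then 7^{5} = 7^{4+1} ≡ 23 × 7 ≡ 16 (mod 29)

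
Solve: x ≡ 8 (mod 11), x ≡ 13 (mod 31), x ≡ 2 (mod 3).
M = 11 × 31 × 3 = 1023. M₁ = 93, y₁ ≡ 9 (mod 11). M₂ = 33, y₂ ≡ 16 (mod 31). M₃ = 341, y₃ ≡ 2 (mod 3). x = 8×93×9 + 13×33×16 + 2×341×2 ≡ 602 (mod 1023)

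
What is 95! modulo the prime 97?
(96)! = (95)! × (96) ≡ -1 (mod 97). So (95)! ≡ -1 × (96)^(-1) ≡ (-1)×(-1) = 1 (mod 97)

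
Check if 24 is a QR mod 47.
By Euler's criterion: 24^{23} ≡ 1 (mod 47). Since this equals 1, 24 is a QR.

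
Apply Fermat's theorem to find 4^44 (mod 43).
By Fermat: 4^{42} ≡ 1 (mod 43). So 4^{44} = 4^{42} · 4^{2} ≡ 4^{2} ≡ 16 (mod 43)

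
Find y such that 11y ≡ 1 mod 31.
Since 31 is prime, by Fermat 11^(-1) ≡ 11^{29} ≡ 17 mod 31. Verify: 11 × 17 = 187 ≡ 1 mod 31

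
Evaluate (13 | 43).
(13/43) = 13^{21} mod 43 = 1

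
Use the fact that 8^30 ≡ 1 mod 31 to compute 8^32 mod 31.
By Fermat: 8^{30} ≡ 1 mod 31. So 8^{32} = 8^{30} · 8^{2} ≡ 8^{2} ≡ 2 mod 31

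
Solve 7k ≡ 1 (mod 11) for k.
Since 11 is prime, by Fermat 7^(-1) ≡ 7^{9} ≡ 8 (mod 11). Verify: 7 × 8 = 56 ≡ 1 (mod 11)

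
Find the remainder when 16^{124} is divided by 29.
By Fermat: 16^{28} ≡ 1 (mod 29). 124 = 4×28 + 12. So 16^{124} ≡ 16^{12} ≡ 23 (mod 29)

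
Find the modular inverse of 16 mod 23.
Since 23 is prime, by Fermat 16^(-1) ≡ 16^{21} ≡ 13 (mod 23). Verify: 16 × 13 = 208 ≡ 1 (mod 23)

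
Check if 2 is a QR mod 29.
By Euler's criterion: 2^{14} ≡ 28 (mod 29). Since this equals -1 (≡ 28), 2 is not a QR.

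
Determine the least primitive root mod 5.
g = 2. Powers: [2, 4, 3, 1] generates all 4 non-zero residues.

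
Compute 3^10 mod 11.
Using Fermat: 3^{10} ≡ 1 mod 11. 10 ≡ 0 mod 10. So 3^{10} ≡ 3^{0} ≡ 1 mod 11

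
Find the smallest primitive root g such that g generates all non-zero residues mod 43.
g = 3. Powers: [3, 9, 27, 38, 28, 41, 37, 25, ...] generates all 42 non-zero residues.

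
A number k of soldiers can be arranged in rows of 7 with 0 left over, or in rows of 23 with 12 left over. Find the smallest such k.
M = 7 × 23 = 161. M₁ = 23, y₁ ≡ 4 mod 7. M₂ = 7, y₂ ≡ 10 mod 23. k = 0×23×4 + 12×7×10 ≡ 35 mod 161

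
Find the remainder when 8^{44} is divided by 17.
By Fermat: 8^{16} ≡ 1 mod 17. 44 = 2×16 + 12. So 8^{44} ≡ 8^{12} ≡ 16 mod 17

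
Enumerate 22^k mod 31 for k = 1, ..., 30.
22^1, 22^2, ..., 22^{30} mod 31: [22, 19, 15, 20, 6, 8, 21, 28, 27, 5, 17, 2, 13, 7, 30, 9, 12, 16, 11, 25, 23, 10, 3, 4, 26, 14, 29, 18, 24, 1]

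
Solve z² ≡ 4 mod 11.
The square roots of 4 mod 11 are 9 and 2. Verify: 9² = 81 ≡ 4 mod 11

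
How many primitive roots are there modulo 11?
Number of primitive roots mod 11 = φ(p-1) = φ(10) = 4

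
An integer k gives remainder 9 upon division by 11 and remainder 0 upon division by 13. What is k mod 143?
M = 11 × 13 = 143. M₁ = 13, y₁ ≡ 6 mod 11. M₂ = 11, y₂ ≡ 6 mod 13. k = 9×13×6 + 0×11×6 ≡ 130 mod 143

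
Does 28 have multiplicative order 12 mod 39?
Powers of 28 mod 39: 28^1≡28, 28^2≡4, 28^3≡34, 28^4≡16, 28^5≡19, 28^6≡25, 28^7≡37, 28^8≡22, 28^9≡31, 28^10≡10, 28^11≡7, 28^12≡1. First k with 28^k≡1 is k=12. Yes, ord_39(28) = 12.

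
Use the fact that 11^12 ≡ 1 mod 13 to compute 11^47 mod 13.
By Fermat: 11^{12} ≡ 1 mod 13. 47 = 3×12 + 11. So 11^{47} ≡ 11^{11} ≡ 6 mod 13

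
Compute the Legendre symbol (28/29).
(28/29) = 28^{14} mod 29 = 1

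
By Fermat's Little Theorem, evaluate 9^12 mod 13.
By Fermat's Little Theorem, 9^{12} ≡ 1 mod 13 since 13 is prime and gcd(9, 13) = 1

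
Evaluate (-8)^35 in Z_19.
Using Fermat: (-8)^{18} ≡ 1 (mod 19). 35 ≡ 17 (mod 18). So (-8)^{35} ≡ (-8)^{17} ≡ 7 (mod 19)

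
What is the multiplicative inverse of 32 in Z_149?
Since 149 is prime, by Fermat 32^(-1) ≡ 32^{147} ≡ 14 mod 149. Verify: 32 × 14 = 448 ≡ 1 mod 149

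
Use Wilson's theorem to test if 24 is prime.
(23)! mod 24 = 0. Since 0 ≢ -1 (mod 24), 24 is not prime.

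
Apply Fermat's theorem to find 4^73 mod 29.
By Fermat: 4^{28} ≡ 1 mod 29. 73 = 2×28 + 17. So 4^{73} ≡ 4^{17} ≡ 6 mod 29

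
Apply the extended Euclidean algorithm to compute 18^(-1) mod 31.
Extended GCD: 18(-12) + 31(7) = 1. So 18^(-1) ≡ -12 ≡ 19 mod 31. Verify: 18 × 19 = 342 ≡ 1 mod 31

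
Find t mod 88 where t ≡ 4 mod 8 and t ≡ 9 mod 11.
M = 8 × 11 = 88. M₁ = 11, y₁ ≡ 3 mod 8. M₂ = 8, y₂ ≡ 7 mod 11. t = 4×11×3 + 9×8×7 ≡ 20 mod 88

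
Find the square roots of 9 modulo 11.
The square roots of 9 mod 11 are 3 and 8. Verify: 3² = 9 ≡ 9 (mod 11)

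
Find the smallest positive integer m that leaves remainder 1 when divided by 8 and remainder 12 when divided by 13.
M = 8 × 13 = 104. M₁ = 13, y₁ ≡ 5 mod 8. M₂ = 8, y₂ ≡ 5 mod 13. m = 1×13×5 + 12×8×5 ≡ 25 mod 104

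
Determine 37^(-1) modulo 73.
Since 73 is prime, by Fermat 37^(-1) ≡ 37^{71} ≡ 2 mod 73. Verify: 37 × 2 = 74 ≡ 1 mod 73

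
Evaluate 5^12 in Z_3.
Using Fermat: 5^{2} ≡ 1 (mod 3). 12 ≡ 0 (mod 2). So 5^{12} ≡ 5^{0} ≡ 1 (mod 3)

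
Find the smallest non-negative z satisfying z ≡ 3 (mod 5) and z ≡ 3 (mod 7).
M = 5 × 7 = 35. M₁ = 7, y₁ ≡ 3 (mod 5). M₂ = 5, y₂ ≡ 3 (mod 7). z = 3×7×3 + 3×5×3 ≡ 3 (mod 35)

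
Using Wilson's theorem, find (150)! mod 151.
By Wilson's theorem, (150)! ≡ -1 ≡ 150 (mod 151)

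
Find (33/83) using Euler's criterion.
(33/83) = 33^{41} mod 83 = 1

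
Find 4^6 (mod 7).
Using Fermat: 4^{6} ≡ 1 (mod 7). 6 ≡ 0 (mod 6). So 4^{6} ≡ 4^{0} ≡ 1 (mod 7)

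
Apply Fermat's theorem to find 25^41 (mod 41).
By Fermat: 25^{40} ≡ 1 (mod 41). So 25^{41} = 25^{40} · 25^{1} ≡ 25^{1} ≡ 25 (mod 41)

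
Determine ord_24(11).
Powers of 11 mod 24: 11^1≡11, 11^2≡1. So the order of 11 is 2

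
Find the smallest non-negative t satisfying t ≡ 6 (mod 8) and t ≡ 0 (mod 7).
M = 8 × 7 = 56. M₁ = 7, y₁ ≡ 7 (mod 8). M₂ = 8, y₂ ≡ 1 (mod 7). t = 6×7×7 + 0×8×1 ≡ 14 (mod 56)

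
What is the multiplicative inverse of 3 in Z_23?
Since 23 is prime, by Fermat 3^(-1) ≡ 3^{21} ≡ 8 (mod 23). Verify: 3 × 8 = 24 ≡ 1 (mod 23)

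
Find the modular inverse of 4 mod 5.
Since 5 is prime, by Fermat 4^(-1) ≡ 4^{3} ≡ 4 mod 5. Verify: 4 × 4 = 16 ≡ 1 mod 5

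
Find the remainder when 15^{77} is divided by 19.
By Fermat: 15^{18} ≡ 1 (mod 19). 77 = 4×18 + 5. So 15^{77} ≡ 15^{5} ≡ 2 (mod 19)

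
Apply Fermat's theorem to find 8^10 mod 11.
By Fermat's Little Theorem, 8^{10} ≡ 1 mod 11 since 11 is prime and gcd(8, 11) = 1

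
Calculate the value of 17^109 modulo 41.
Using Fermat: 17^{40} ≡ 1 mod 41. 109 ≡ 29 mod 40. So 17^{109} ≡ 17^{29} ≡ 15 mod 41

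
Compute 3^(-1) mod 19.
Since 19 is prime, by Fermat 3^(-1) ≡ 3^{17} ≡ 13 mod 19. Verify: 3 × 13 = 39 ≡ 1 mod 19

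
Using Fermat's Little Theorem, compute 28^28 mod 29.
By Fermat's Little Theorem, 28^{28} ≡ 1 (mod 29) since 29 is prime and gcd(28, 29) = 1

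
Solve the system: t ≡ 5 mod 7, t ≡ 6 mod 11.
M = 7 × 11 = 77. M₁ = 11, y₁ ≡ 2 mod 7. M₂ = 7, y₂ ≡ 8 mod 11. t = 5×11×2 + 6×7×8 ≡ 61 mod 77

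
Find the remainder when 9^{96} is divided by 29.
By Fermat: 9^{28} ≡ 1 mod 29. 96 = 3×28 + 12. So 9^{96} ≡ 9^{12} ≡ 24 mod 29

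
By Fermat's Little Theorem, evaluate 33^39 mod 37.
By Fermat: 33^{36} ≡ 1 (mod 37). So 33^{39} = 33^{36} · 33^{3} ≡ 33^{3} ≡ 10 (mod 37)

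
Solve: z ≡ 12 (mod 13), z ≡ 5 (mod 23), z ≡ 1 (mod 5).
M = 13 × 23 × 5 = 1495. M₁ = 115, y₁ ≡ 6 (mod 13). M₂ = 65, y₂ ≡ 17 (mod 23). M₃ = 299, y₃ ≡ 4 (mod 5). z = 12×115×6 + 5×65×17 + 1×299×4 ≡ 51 (mod 1495)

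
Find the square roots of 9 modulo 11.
The square roots of 9 mod 11 are 3 and 8. Verify: 3² = 9 ≡ 9 mod 11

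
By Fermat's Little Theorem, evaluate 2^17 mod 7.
By Fermat: 2^{6} ≡ 1 mod 7. 17 = 2×6 + 5. So 2^{17} ≡ 2^{5} ≡ 4 mod 7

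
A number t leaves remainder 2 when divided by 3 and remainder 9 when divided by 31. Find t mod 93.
M = 3 × 31 = 93. M₁ = 31, y₁ ≡ 1 mod 3. M₂ = 3, y₂ ≡ 21 mod 31. t = 2×31×1 + 9×3×21 ≡ 71 mod 93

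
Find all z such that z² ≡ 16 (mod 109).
The square roots of 16 mod 109 are 105 and 4. Verify: 105² = 11025 ≡ 16 (mod 109)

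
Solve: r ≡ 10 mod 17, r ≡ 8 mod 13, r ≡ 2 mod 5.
M = 17 × 13 × 5 = 1105. M₁ = 65, y₁ ≡ 11 mod 17. M₂ = 85, y₂ ≡ 2 mod 13. M₃ = 221, y₃ ≡ 1 mod 5. r = 10×65×11 + 8×85×2 + 2×221×1 ≡ 112 mod 1105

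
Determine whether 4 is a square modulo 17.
By Euler's criterion: 4^{8} ≡ 1 (mod 17). Since this equals 1, 4 is a QR.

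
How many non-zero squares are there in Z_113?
Exactly half the non-zero residues mod a prime are QRs: (113-1)/2 = 56.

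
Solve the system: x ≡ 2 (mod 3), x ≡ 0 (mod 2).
M = 3 × 2 = 6. M₁ = 2, y₁ ≡ 2 (mod 3). M₂ = 3, y₂ ≡ 1 (mod 2). x = 2×2×2 + 0×3×1 ≡ 2 (mod 6)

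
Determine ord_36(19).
Powers of 19 mod 36: 19^1≡19, 19^2≡1. Order = 2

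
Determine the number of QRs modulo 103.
For prime 103, there are (p-1)/2 = (103-1)/2 = 51 quadratic residues (excluding 0).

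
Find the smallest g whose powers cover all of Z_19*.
g = 2. Powers: [2, 4, 8, 16, 13, 7, 14, 9, ...] generates all 18 non-zero residues.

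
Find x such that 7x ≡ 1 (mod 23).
Since 23 is prime, by Fermat 7^(-1) ≡ 7^{21} ≡ 10 (mod 23). Verify: 7 × 10 = 70 ≡ 1 (mod 23)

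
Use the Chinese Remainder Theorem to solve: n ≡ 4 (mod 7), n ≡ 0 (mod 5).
M = 7 × 5 = 35. M₁ = 5, y₁ ≡ 3 (mod 7). M₂ = 7, y₂ ≡ 3 (mod 5). n = 4×5×3 + 0×7×3 ≡ 25 (mod 35)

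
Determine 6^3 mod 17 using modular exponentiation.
6^{3} = 216 ≡ 12 (mod 17)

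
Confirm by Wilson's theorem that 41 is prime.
(40)! mod 41 = 40. Since this equals -1 mod 41, Wilson confirms 41 is prime.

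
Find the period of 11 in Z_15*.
Powers of 11 mod 15: 11^1≡11, 11^2≡1. Order = 2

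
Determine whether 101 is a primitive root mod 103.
ord_103(101) divides 102. For each prime q|102: 101^{51}≡102, 101^{34}≡46, 101^{6}≡64, none ≡ 1. So 101 has order 102 and is a primitive root mod 103.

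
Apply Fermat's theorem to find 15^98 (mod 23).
By Fermat: 15^{22} ≡ 1 (mod 23). 98 = 4×22 + 10. So 15^{98} ≡ 15^{10} ≡ 3 (mod 23)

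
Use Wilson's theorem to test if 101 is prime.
(100)! mod 101 = 100. Since 100 ≡ -1 (mod 101), 101 is prime.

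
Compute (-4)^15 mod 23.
By repeated squaring (mod 23): (-4)^{1}≡19, (-4)^{2}≡16, (-4)^{4}≡3, (-4)^{8}≡9. Then (-4)^{15} = (-4)^{8+4+2+1} ≡ 9 × 3 × 16 × 19 ≡ 20 (mod 23)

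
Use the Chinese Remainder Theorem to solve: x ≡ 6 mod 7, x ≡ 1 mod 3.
M = 7 × 3 = 21. M₁ = 3, y₁ ≡ 5 mod 7. M₂ = 7, y₂ ≡ 1 mod 3. x = 6×3×5 + 1×7×1 ≡ 13 mod 21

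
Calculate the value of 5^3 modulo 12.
5^{3} = 125 ≡ 5 (mod 12)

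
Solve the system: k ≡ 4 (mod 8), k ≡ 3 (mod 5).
M = 8 × 5 = 40. M₁ = 5, y₁ ≡ 5 (mod 8). M₂ = 8, y₂ ≡ 2 (mod 5). k = 4×5×5 + 3×8×2 ≡ 28 (mod 40)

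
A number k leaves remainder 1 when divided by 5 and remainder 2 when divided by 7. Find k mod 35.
M = 5 × 7 = 35. M₁ = 7, y₁ ≡ 3 mod 5. M₂ = 5, y₂ ≡ 3 mod 7. k = 1×7×3 + 2×5×3 ≡ 16 mod 35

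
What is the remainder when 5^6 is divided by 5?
By repeated squaring mod 5: 5^{1}≡0, 5^{2}≡0, 5^{4}≡0. Then 5^{6} = 5^{4+2} ≡ 0 × 0 ≡ 0 mod 5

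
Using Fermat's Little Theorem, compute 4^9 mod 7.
By Fermat: 4^{6} ≡ 1 (mod 7). So 4^{9} = 4^{6} · 4^{3} ≡ 4^{3} ≡ 1 (mod 7)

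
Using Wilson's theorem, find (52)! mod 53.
By Wilson's theorem, (52)! ≡ -1 ≡ 52 (mod 53)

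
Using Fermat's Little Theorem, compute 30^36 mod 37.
By Fermat's Little Theorem, 30^{36} ≡ 1 (mod 37) since 37 is prime and gcd(30, 37) = 1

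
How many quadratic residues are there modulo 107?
Exactly half the non-zero residues mod a prime are QRs: (107-1)/2 = 53.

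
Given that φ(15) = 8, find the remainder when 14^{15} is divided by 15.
By Euler: 14^{8} ≡ 1 (mod 15) since gcd(14, 15) = 1. 15 = 1×8 + 7. So 14^{15} ≡ 14^{7} ≡ 14 (mod 15)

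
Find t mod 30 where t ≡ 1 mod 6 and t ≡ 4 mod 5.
M = 6 × 5 = 30. M₁ = 5, y₁ ≡ 5 mod 6. M₂ = 6, y₂ ≡ 1 mod 5. t = 1×5×5 + 4×6×1 ≡ 19 mod 30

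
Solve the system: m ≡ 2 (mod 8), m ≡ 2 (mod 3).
M = 8 × 3 = 24. M₁ = 3, y₁ ≡ 3 (mod 8). M₂ = 8, y₂ ≡ 2 (mod 3). m = 2×3×3 + 2×8×2 ≡ 2 (mod 24)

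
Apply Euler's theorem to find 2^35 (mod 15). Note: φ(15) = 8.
By Euler: 2^{8} ≡ 1 (mod 15) since gcd(2, 15) = 1. 35 = 4×8 + 3. So 2^{35} ≡ 2^{3} ≡ 8 (mod 15)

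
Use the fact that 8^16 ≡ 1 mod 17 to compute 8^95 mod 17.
By Fermat: 8^{16} ≡ 1 mod 17. 95 = 5×16 + 15. So 8^{95} ≡ 8^{15} ≡ 15 mod 17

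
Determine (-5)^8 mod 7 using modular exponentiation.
Using Fermat: (-5)^{6} ≡ 1 (mod 7). 8 ≡ 2 (mod 6). So (-5)^{8} ≡ (-5)^{2} ≡ 4 (mod 7)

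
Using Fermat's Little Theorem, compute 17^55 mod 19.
By Fermat: 17^{18} ≡ 1 mod 19. 55 = 3×18 + 1. So 17^{55} ≡ 17^{1} ≡ 17 mod 19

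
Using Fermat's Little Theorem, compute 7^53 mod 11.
By Fermat: 7^{10} ≡ 1 (mod 11). 53 = 5×10 + 3. So 7^{53} ≡ 7^{3} ≡ 2 (mod 11)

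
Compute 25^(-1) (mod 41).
Since 41 is prime, by Fermat 25^(-1) ≡ 25^{39} ≡ 23 (mod 41). Verify: 25 × 23 = 575 ≡ 1 (mod 41)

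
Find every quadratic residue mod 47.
QRs mod 47: {1, 2, 3, 4, 6, 7, 8, 9, 12, 14, 16, 17, 18, 21, 24, 25, 27, 28, 32, 34, 36, 37, 42}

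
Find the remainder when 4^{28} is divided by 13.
By Fermat: 4^{12} ≡ 1 mod 13. 28 = 2×12 + 4. So 4^{28} ≡ 4^{4} ≡ 9 mod 13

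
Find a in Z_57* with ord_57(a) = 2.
20 has order 2 mod 57 since 20^{2} ≡ 1 mod 57 and no smaller power works.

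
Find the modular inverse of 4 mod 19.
Since 19 is prime, by Fermat 4^(-1) ≡ 4^{17} ≡ 5 (mod 19). Verify: 4 × 5 = 20 ≡ 1 (mod 19)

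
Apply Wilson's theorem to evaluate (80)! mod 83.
(82)! = (80)! × (81) × (82) ≡ -1 (mod 83). So (80)! ≡ -1 × [(82)(81)]^(-1) ≡ 41 (mod 83)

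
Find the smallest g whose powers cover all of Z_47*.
g = 5. Powers: [5, 25, 31, 14, 23, 21, 11, ...] generates all 46 non-zero residues.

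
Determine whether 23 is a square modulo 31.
By Euler's criterion: 23^{15} ≡ 30 (mod 31). Since this equals -1 (≡ 30), 23 is not a QR.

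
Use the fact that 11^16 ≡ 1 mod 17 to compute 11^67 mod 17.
By Fermat: 11^{16} ≡ 1 mod 17. 67 = 4×16 + 3. So 11^{67} ≡ 11^{3} ≡ 5 mod 17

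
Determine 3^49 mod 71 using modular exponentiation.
By repeated squaring (mod 71): 3^{1}≡3, 3^{2}≡9, 3^{4}≡10, 3^{8}≡29, 3^{16}≡60, 3^{32}≡50. Then 3^{49} = 3^{32+16+1} ≡ 50 × 60 × 3 ≡ 54 (mod 71)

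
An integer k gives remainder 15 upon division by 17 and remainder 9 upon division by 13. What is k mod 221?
M = 17 × 13 = 221. M₁ = 13, y₁ ≡ 4 mod 17. M₂ = 17, y₂ ≡ 10 mod 13. k = 15×13×4 + 9×17×10 ≡ 100 mod 221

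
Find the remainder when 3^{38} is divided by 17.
By Fermat: 3^{16} ≡ 1 mod 17. 38 = 2×16 + 6. So 3^{38} ≡ 3^{6} ≡ 15 mod 17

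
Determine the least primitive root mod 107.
g = 2. For each prime q|106: 2^{53}≡106, 2^{2}≡4, none ≡ 1, so ord_107(2) = 106 and 2 is a primitive root.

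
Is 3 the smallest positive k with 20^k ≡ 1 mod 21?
Powers of 20 mod 21: 20^1≡20, 20^2≡1. Already 20^2≡1, so the order is 2 < 3. No, the actual order is 2.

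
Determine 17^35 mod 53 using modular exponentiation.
By repeated squaring mod 53: 17^{1}≡17, 17^{2}≡24, 17^{4}≡46, 17^{8}≡49, 17^{16}≡16, 17^{32}≡44. Then 17^{35} = 17^{32+2+1} ≡ 44 × 24 × 17 ≡ 38 mod 53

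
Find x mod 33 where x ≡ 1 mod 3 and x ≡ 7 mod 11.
M = 3 × 11 = 33. M₁ = 11, y₁ ≡ 2 mod 3. M₂ = 3, y₂ ≡ 4 mod 11. x = 1×11×2 + 7×3×4 ≡ 7 mod 33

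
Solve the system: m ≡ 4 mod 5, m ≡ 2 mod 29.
M = 5 × 29 = 145. M₁ = 29, y₁ ≡ 4 mod 5. M₂ = 5, y₂ ≡ 6 mod 29. m = 4×29×4 + 2×5×6 ≡ 89 mod 145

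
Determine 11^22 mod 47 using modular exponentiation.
By repeated squaring mod 47: 11^{1}≡11, 11^{2}≡27, 11^{4}≡24, 11^{8}≡12, 11^{16}≡3. Then 11^{22} = 11^{16+4+2} ≡ 3 × 24 × 27 ≡ 17 mod 47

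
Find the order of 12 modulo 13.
Powers of 12 mod 13: 12^1≡12, 12^2≡1. Order = 2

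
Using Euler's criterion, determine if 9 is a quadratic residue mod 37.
By Euler's criterion: 9^{18} ≡ 1 mod 37. Since this equals 1, 9 is a QR.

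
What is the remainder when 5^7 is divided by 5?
By repeated squaring (mod 5): 5^{1}≡0, 5^{2}≡0, 5^{4}≡0. Then 5^{7} = 5^{4+2+1} ≡ 0 × 0 × 0 ≡ 0 (mod 5)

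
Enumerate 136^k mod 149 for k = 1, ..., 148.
136^1, 136^2, ..., 136^{148} mod 149: [136, 20, 38, 102, 15, 103, 2, 123, 40, 76, 55, 30, 57, 4, 97, 80, 3, 110, 60, 114, 8, 45, 11, 6, 71, 120, 79, 16, 90, 22, 12, 142, 91, 9, 32, 31, 44, 24, 135, 33, 18, 64, 62, 88, 48, 121, 66, 36, 128, 124, 27, 96, 93, 132, 72, 107, 99, 54, 43, 37, 115, 144, 65, 49, 108, 86, 74, 81, 139, 130, 98, 67, 23, 148, 13, 129, 111, 47, 134, 46, 147, 26, 109, 73, 94, 119, 92, 145, 52, 69, 146, 39, 89, 35, 141, 104, 138, 143, 78, 29, 70, 133, 59, 127, 137, 7, 58, 140, 117, 118, 105, 125, 14, 116, 131, 85, 87, 61, 101, 28, 83, 113, 21, 25, 122, 53, 56, 17, 77, 42, 50, 95, 106, 112, 34, 5, 84, 100, 41, 63, 75, 68, 10, 19, 51, 82, 126, 1]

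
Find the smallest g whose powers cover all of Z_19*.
g = 2. For each prime q|18: 2^{9}≡18, 2^{6}≡7, none ≡ 1, so ord_19(2) = 18 and 2 is a primitive root.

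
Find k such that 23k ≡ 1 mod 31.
Since 31 is prime, by Fermat 23^(-1) ≡ 23^{29} ≡ 27 mod 31. Verify: 23 × 27 = 621 ≡ 1 mod 31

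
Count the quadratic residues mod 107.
For prime 107, there are (p-1)/2 = (107-1)/2 = 53 quadratic residues (excluding 0).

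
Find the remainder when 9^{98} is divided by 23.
By Fermat: 9^{22} ≡ 1 mod 23. 98 = 4×22 + 10. So 9^{98} ≡ 9^{10} ≡ 18 mod 23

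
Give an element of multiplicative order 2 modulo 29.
28 has order 2 mod 29 since 28^{2} ≡ 1 (mod 29) and no smaller power works.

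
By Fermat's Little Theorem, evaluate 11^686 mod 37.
By Fermat: 11^{36} ≡ 1 mod 37. 686 ≡ 2 mod 36. So 11^{686} ≡ 11^{2} ≡ 10 mod 37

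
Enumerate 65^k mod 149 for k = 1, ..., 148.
65^1, 65^2, ..., 65^{148} mod 149: [65, 53, 18, 127, 60, 26, 51, 37, 21, 24, 70, 80, 134, 68, 99, 28, 32, 143, 57, 129, 41, 132, 87, 142, 141, 76, 23, 5, 27, 116, 90, 39, 2, 130, 106, 36, 105, 120, 52, 102, 74, 42, 48, 140, 11, 119, 136, 49, 56, 64, 137, 114, 109, 82, 115, 25, 135, 133, 3, 46, 10, 54, 83, 31, 78, 4, 111, 63, 72, 61, 91, 104, 55, 148, 84, 96, 131, 22, 89, 123, 98, 112, 128, 125, 79, 69, 15, 81, 50, 121, 117, 6, 92, 20, 108, 17, 62, 7, 8, 73, 126, 144, 122, 33, 59, 110, 147, 19, 43, 113, 44, 29, 97, 47, 75, 107, 101, 9, 138, 30, 13, 100, 93, 85, 12, 35, 40, 67, 34, 124, 14, 16, 146, 103, 139, 95, 66, 118, 71, 145, 38, 86, 77, 88, 58, 45, 94, 1]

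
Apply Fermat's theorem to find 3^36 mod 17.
By Fermat: 3^{16} ≡ 1 mod 17. 36 = 2×16 + 4. So 3^{36} ≡ 3^{4} ≡ 13 mod 17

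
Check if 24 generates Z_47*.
24^{23} ≡ 1 mod 47 and 23 < 46, so ord_47(24) = 23 ≠ 46 and 24 is not a primitive root.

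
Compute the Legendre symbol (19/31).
(19/31) = 19^{15} mod 31 = 1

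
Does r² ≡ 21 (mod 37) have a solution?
By Euler's criterion: 21^{18} ≡ 1 (mod 37). Since this equals 1, 21 is a QR.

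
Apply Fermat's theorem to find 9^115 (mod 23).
By Fermat: 9^{22} ≡ 1 (mod 23). 115 = 5×22 + 5. So 9^{115} ≡ 9^{5} ≡ 8 (mod 23)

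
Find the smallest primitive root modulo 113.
g = 3. For each prime q|112: 3^{56}≡112, 3^{16}≡49, none ≡ 1, so ord_113(3) = 112 and 3 is a primitive root.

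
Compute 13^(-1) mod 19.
Since 19 is prime, by Fermat 13^(-1) ≡ 13^{17} ≡ 3 mod 19. Verify: 13 × 3 = 39 ≡ 1 mod 19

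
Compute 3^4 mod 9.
3^{4} = 81 ≡ 0 (mod 9)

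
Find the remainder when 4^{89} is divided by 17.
By Fermat: 4^{16} ≡ 1 (mod 17). 89 = 5×16 + 9. So 4^{89} ≡ 4^{9} ≡ 4 (mod 17)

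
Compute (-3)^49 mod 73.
By repeated squaring (mod 73): (-3)^{1}≡70, (-3)^{2}≡9, (-3)^{4}≡8, (-3)^{8}≡64, (-3)^{16}≡8, (-3)^{32}≡64. Then (-3)^{49} = (-3)^{32+16+1} ≡ 64 × 8 × 70 ≡ 70 (mod 73)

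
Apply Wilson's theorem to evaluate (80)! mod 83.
(82)! = (80)! × (81) × (82) ≡ -1 (mod 83). So (80)! ≡ -1 × [(82)(81)]^(-1) ≡ 41 (mod 83)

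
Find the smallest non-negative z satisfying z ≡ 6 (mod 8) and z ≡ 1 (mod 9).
M = 8 × 9 = 72. M₁ = 9, y₁ ≡ 1 (mod 8). M₂ = 8, y₂ ≡ 8 (mod 9). z = 6×9×1 + 1×8×8 ≡ 46 (mod 72)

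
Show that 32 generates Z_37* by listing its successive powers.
32^1, 32^2, ..., 32^{36} mod 37: [32, 25, 23, 33, 20, 11, 19, 16, 31, 30, 35, 10, 24, 28, 8, 34, 15, 36, 5, 12, 14, 4, 17, 26, 18, 21, 6, 7, 2, 27, 13, 9, 29, 3, 22, 1]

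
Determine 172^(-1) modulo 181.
Since 181 is prime, by Fermat 172^(-1) ≡ 172^{179} ≡ 20 (mod 181). Verify: 172 × 20 = 3440 ≡ 1 (mod 181)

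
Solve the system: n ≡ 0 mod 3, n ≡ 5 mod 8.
M = 3 × 8 = 24. M₁ = 8, y₁ ≡ 2 mod 3. M₂ = 3, y₂ ≡ 3 mod 8. n = 0×8×2 + 5×3×3 ≡ 21 mod 24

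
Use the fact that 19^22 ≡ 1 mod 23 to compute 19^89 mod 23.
By Fermat: 19^{22} ≡ 1 mod 23. 89 = 4×22 + 1. So 19^{89} ≡ 19^{1} ≡ 19 mod 23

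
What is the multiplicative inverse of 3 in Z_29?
Since 29 is prime, by Fermat 3^(-1) ≡ 3^{27} ≡ 10 (mod 29). Verify: 3 × 10 = 30 ≡ 1 (mod 29)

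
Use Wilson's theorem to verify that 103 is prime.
(102)! mod 103 = 102. Since this equals -1 (mod 103), Wilson confirms 103 is prime.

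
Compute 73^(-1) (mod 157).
Since 157 is prime, by Fermat 73^(-1) ≡ 73^{155} ≡ 114 (mod 157). Verify: 73 × 114 = 8322 ≡ 1 (mod 157)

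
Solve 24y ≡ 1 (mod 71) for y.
Since 71 is prime, by Fermat 24^(-1) ≡ 24^{69} ≡ 3 (mod 71). Verify: 24 × 3 = 72 ≡ 1 (mod 71)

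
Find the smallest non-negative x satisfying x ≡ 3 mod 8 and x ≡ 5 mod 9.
M = 8 × 9 = 72. M₁ = 9, y₁ ≡ 1 mod 8. M₂ = 8, y₂ ≡ 8 mod 9. x = 3×9×1 + 5×8×8 ≡ 59 mod 72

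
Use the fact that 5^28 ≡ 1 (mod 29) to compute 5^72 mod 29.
By Fermat: 5^{28} ≡ 1 (mod 29). 72 = 2×28 + 16. So 5^{72} ≡ 5^{16} ≡ 25 (mod 29)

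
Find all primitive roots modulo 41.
There are φ(40) = 16 primitive roots mod 41: {6, 7, 11, 12, 13, 15, 17, 19, 22, 24, 26, 28, 29, 30, 34, 35}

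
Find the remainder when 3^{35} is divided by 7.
By Fermat: 3^{6} ≡ 1 (mod 7). 35 = 5×6 + 5. So 3^{35} ≡ 3^{5} ≡ 5 (mod 7)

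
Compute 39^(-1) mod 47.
Since 47 is prime, by Fermat 39^(-1) ≡ 39^{45} ≡ 41 mod 47. Verify: 39 × 41 = 1599 ≡ 1 mod 47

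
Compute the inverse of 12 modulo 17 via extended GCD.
Extended GCD: 12(-7) + 17(5) = 1. So 12^(-1) ≡ -7 ≡ 10 (mod 17). Verify: 12 × 10 = 120 ≡ 1 (mod 17)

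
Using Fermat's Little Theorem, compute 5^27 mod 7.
By Fermat: 5^{6} ≡ 1 (mod 7). 27 = 4×6 + 3. So 5^{27} ≡ 5^{3} ≡ 6 (mod 7)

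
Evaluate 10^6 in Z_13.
By repeated squaring mod 13: 10^{1}≡10, 10^{2}≡9, 10^{4}≡3. Then 10^{6} = 10^{4+2} ≡ 3 × 9 ≡ 1 mod 13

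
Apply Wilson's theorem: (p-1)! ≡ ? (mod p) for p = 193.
By Wilson's theorem, (192)! ≡ -1 ≡ 192 (mod 193)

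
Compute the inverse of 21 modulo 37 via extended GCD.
Extended GCD: 21(-7) + 37(4) = 1. So 21^(-1) ≡ -7 ≡ 30 (mod 37). Verify: 21 × 30 = 630 ≡ 1 (mod 37)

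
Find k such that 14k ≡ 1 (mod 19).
Since 19 is prime, by Fermat 14^(-1) ≡ 14^{17} ≡ 15 (mod 19). Verify: 14 × 15 = 210 ≡ 1 (mod 19)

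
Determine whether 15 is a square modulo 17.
By Euler's criterion: 15^{8} ≡ 1 mod 17. Since this equals 1, 15 is a QR.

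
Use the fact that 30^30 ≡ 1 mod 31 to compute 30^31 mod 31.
By Fermat: 30^{30} ≡ 1 mod 31. So 30^{31} = 30^{30} · 30^{1} ≡ 30^{1} ≡ 30 mod 31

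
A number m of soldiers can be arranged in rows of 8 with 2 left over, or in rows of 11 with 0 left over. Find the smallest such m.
M = 8 × 11 = 88. M₁ = 11, y₁ ≡ 3 (mod 8). M₂ = 8, y₂ ≡ 7 (mod 11). m = 2×11×3 + 0×8×7 ≡ 66 (mod 88)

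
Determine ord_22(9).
Powers of 9 mod 22: 9^1≡9, 9^2≡15, 9^3≡3, 9^4≡5, 9^5≡1. ord_22(9) = 5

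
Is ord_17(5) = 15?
Powers of 5 mod 17: 5^1≡5, 5^2≡8, 5^3≡6, 5^4≡13, 5^5≡14, 5^6≡2, 5^7≡10, 5^8≡16, 5^9≡12, 5^10≡9, 5^11≡11, 5^12≡4, 5^13≡3, 5^14≡15, 5^15≡7, 5^16≡1. 5^15≡7≢1, so ord ≠ 15. No, the actual order is 16.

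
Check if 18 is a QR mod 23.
By Euler's criterion: 18^{11} ≡ 1 mod 23. Since this equals 1, 18 is a QR.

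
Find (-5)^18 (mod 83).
By repeated squaring (mod 83): (-5)^{1}≡78, (-5)^{2}≡25, (-5)^{4}≡44, (-5)^{8}≡27, (-5)^{16}≡65. Then (-5)^{18} = (-5)^{16+2} ≡ 65 × 25 ≡ 48 (mod 83)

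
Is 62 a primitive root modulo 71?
ord_71(62) divides 70. For each prime q|70: 62^{35}≡70, 62^{14}≡5, 62^{10}≡32, none ≡ 1. So 62 has order 70 and is a primitive root mod 71.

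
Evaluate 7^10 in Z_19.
By repeated squaring mod 19: 7^{1}≡7, 7^{2}≡11, 7^{4}≡7, 7^{8}≡11. Then 7^{10} = 7^{8+2} ≡ 11 × 11 ≡ 7 mod 19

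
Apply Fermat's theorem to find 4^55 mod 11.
By Fermat: 4^{10} ≡ 1 mod 11. 55 = 5×10 + 5. So 4^{55} ≡ 4^{5} ≡ 1 mod 11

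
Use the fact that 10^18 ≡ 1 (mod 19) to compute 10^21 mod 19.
By Fermat: 10^{18} ≡ 1 (mod 19). So 10^{21} = 10^{18} · 10^{3} ≡ 10^{3} ≡ 12 (mod 19)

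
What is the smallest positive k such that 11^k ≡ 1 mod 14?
Powers of 11 mod 14: 11^1≡11, 11^2≡9, 11^3≡1. So the order of 11 is 3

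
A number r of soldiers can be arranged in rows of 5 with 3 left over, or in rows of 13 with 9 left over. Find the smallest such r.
M = 5 × 13 = 65. M₁ = 13, y₁ ≡ 2 (mod 5). M₂ = 5, y₂ ≡ 8 (mod 13). r = 3×13×2 + 9×5×8 ≡ 48 (mod 65)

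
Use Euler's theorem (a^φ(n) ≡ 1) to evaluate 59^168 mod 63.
By Euler: 59^{36} ≡ 1 (mod 63) since gcd(59, 63) = 1. 168 = 4×36 + 24. So 59^{168} ≡ 59^{24} ≡ 1 (mod 63)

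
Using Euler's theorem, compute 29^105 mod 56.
By Euler: 29^{24} ≡ 1 (mod 56) since gcd(29, 56) = 1. 105 = 4×24 + 9. So 29^{105} ≡ 29^{9} ≡ 29 (mod 56)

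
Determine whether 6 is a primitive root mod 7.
6^{2} ≡ 1 (mod 7) and 2 < 6, so ord_7(6) = 2 ≠ 6 and 6 is not a primitive root.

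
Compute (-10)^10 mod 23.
By repeated squaring (mod 23): (-10)^{1}≡13, (-10)^{2}≡8, (-10)^{4}≡18, (-10)^{8}≡2. Then (-10)^{10} = (-10)^{8+2} ≡ 2 × 8 ≡ 16 (mod 23)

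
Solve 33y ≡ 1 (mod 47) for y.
Since 47 is prime, by Fermat 33^(-1) ≡ 33^{45} ≡ 10 (mod 47). Verify: 33 × 10 = 330 ≡ 1 (mod 47)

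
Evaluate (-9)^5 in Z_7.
By repeated squaring mod 7: (-9)^{1}≡5, (-9)^{2}≡4, (-9)^{4}≡2. Then (-9)^{5} = (-9)^{4+1} ≡ 2 × 5 ≡ 3 mod 7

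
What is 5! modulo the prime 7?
(6)! = (5)! × (6) ≡ -1 mod 7. So (5)! ≡ -1 × (6)^(-1) ≡ (-1)×(-1) = 1 mod 7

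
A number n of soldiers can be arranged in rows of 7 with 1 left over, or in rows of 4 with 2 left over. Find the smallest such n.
M = 7 × 4 = 28. M₁ = 4, y₁ ≡ 2 (mod 7). M₂ = 7, y₂ ≡ 3 (mod 4). n = 1×4×2 + 2×7×3 ≡ 22 (mod 28)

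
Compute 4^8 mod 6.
By repeated squaring mod 6: 4^{1}≡4, 4^{2}≡4, 4^{4}≡4, 4^{8}≡4. So 4^{8} ≡ 4 mod 6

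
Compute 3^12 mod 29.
By repeated squaring mod 29: 3^{1}≡3, 3^{2}≡9, 3^{4}≡23, 3^{8}≡7. Then 3^{12} = 3^{8+4} ≡ 7 × 23 ≡ 16 mod 29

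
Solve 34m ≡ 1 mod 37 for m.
Since 37 is prime, by Fermat 34^(-1) ≡ 34^{35} ≡ 12 mod 37. Verify: 34 × 12 = 408 ≡ 1 mod 37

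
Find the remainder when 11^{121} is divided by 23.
By Fermat: 11^{22} ≡ 1 (mod 23). 121 = 5×22 + 11. So 11^{121} ≡ 11^{11} ≡ 22 (mod 23)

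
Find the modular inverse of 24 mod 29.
Since 29 is prime, by Fermat 24^(-1) ≡ 24^{27} ≡ 23 (mod 29). Verify: 24 × 23 = 552 ≡ 1 (mod 29)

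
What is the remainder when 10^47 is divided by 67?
By repeated squaring mod 67: 10^{1}≡10, 10^{2}≡33, 10^{4}≡17, 10^{8}≡21, 10^{16}≡39, 10^{32}≡47. Then 10^{47} = 10^{32+8+4+2+1} ≡ 47 × 21 × 17 × 33 × 10 ≡ 56 mod 67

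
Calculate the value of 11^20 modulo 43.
By repeated squaring (mod 43): 11^{1}≡11, 11^{2}≡35, 11^{4}≡21, 11^{8}≡11, 11^{16}≡35. Then 11^{20} = 11^{16+4} ≡ 35 × 21 ≡ 4 (mod 43)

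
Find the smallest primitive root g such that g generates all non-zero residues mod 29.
g = 2. Powers: [2, 4, 8, 16, 3, 6, 12, 24, 19, ...] generates all 28 non-zero residues.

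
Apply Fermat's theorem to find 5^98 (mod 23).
By Fermat: 5^{22} ≡ 1 (mod 23). 98 = 4×22 + 10. So 5^{98} ≡ 5^{10} ≡ 9 (mod 23)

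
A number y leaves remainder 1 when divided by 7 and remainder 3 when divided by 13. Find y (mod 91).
M = 7 × 13 = 91. M₁ = 13, y₁ ≡ 6 (mod 7). M₂ = 7, y₂ ≡ 2 (mod 13). y = 1×13×6 + 3×7×2 ≡ 29 (mod 91)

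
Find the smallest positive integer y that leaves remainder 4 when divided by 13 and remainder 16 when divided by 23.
M = 13 × 23 = 299. M₁ = 23, y₁ ≡ 4 (mod 13). M₂ = 13, y₂ ≡ 16 (mod 23). y = 4×23×4 + 16×13×16 ≡ 108 (mod 299)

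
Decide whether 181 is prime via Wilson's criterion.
(180)! mod 181 = 180. Since 180 ≡ -1 mod 181, 181 is prime.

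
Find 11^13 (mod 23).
By repeated squaring (mod 23): 11^{1}≡11, 11^{2}≡6, 11^{4}≡13, 11^{8}≡8. Then 11^{13} = 11^{8+4+1} ≡ 8 × 13 × 11 ≡ 17 (mod 23)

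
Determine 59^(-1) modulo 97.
Since 97 is prime, by Fermat 59^(-1) ≡ 59^{95} ≡ 74 (mod 97). Verify: 59 × 74 = 4366 ≡ 1 (mod 97)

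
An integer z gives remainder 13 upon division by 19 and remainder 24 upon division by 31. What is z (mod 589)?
M = 19 × 31 = 589. M₁ = 31, y₁ ≡ 8 (mod 19). M₂ = 19, y₂ ≡ 18 (mod 31). z = 13×31×8 + 24×19×18 ≡ 241 (mod 589)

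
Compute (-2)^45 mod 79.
By repeated squaring mod 79: (-2)^{1}≡77, (-2)^{2}≡4, (-2)^{4}≡16, (-2)^{8}≡19, (-2)^{16}≡45, (-2)^{32}≡50. Then (-2)^{45} = (-2)^{32+8+4+1} ≡ 50 × 19 × 16 × 77 ≡ 15 mod 79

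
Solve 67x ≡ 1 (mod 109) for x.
Since 109 is prime, by Fermat 67^(-1) ≡ 67^{107} ≡ 96 (mod 109). Verify: 67 × 96 = 6432 ≡ 1 (mod 109)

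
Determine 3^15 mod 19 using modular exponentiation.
By repeated squaring mod 19: 3^{1}≡3, 3^{2}≡9, 3^{4}≡5, 3^{8}≡6. Then 3^{15} = 3^{8+4+2+1} ≡ 6 × 5 × 9 × 3 ≡ 12 mod 19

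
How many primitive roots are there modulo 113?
Number of primitive roots mod 113 = φ(p-1) = φ(112) = 48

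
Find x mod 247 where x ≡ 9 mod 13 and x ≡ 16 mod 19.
M = 13 × 19 = 247. M₁ = 19, y₁ ≡ 11 mod 13. M₂ = 13, y₂ ≡ 3 mod 19. x = 9×19×11 + 16×13×3 ≡ 35 mod 247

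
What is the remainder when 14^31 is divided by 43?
By repeated squaring (mod 43): 14^{1}≡14, 14^{2}≡24, 14^{4}≡17, 14^{8}≡31, 14^{16}≡15. Then 14^{31} = 14^{16+8+4+2+1} ≡ 15 × 31 × 17 × 24 × 14 ≡ 13 (mod 43)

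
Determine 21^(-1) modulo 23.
Since 23 is prime, by Fermat 21^(-1) ≡ 21^{21} ≡ 11 mod 23. Verify: 21 × 11 = 231 ≡ 1 mod 23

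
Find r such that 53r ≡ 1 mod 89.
Since 89 is prime, by Fermat 53^(-1) ≡ 53^{87} ≡ 42 mod 89. Verify: 53 × 42 = 2226 ≡ 1 mod 89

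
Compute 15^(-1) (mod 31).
Since 31 is prime, by Fermat 15^(-1) ≡ 15^{29} ≡ 29 (mod 31). Verify: 15 × 29 = 435 ≡ 1 (mod 31)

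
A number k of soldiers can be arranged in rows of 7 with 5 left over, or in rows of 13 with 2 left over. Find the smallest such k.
M = 7 × 13 = 91. M₁ = 13, y₁ ≡ 6 mod 7. M₂ = 7, y₂ ≡ 2 mod 13. k = 5×13×6 + 2×7×2 ≡ 54 mod 91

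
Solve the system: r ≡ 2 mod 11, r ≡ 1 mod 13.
M = 11 × 13 = 143. M₁ = 13, y₁ ≡ 6 mod 11. M₂ = 11, y₂ ≡ 6 mod 13. r = 2×13×6 + 1×11×6 ≡ 79 mod 143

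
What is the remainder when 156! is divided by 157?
By Wilson's theorem, (156)! ≡ -1 ≡ 156 (mod 157)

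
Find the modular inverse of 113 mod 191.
Since 191 is prime, by Fermat 113^(-1) ≡ 113^{189} ≡ 71 mod 191. Verify: 113 × 71 = 8023 ≡ 1 mod 191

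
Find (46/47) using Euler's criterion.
(46/47) = 46^{23} mod 47 = -1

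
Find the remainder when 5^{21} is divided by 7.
By Fermat: 5^{6} ≡ 1 (mod 7). 21 = 3×6 + 3. So 5^{21} ≡ 5^{3} ≡ 6 (mod 7)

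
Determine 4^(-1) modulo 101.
Since 101 is prime, by Fermat 4^(-1) ≡ 4^{99} ≡ 76 (mod 101). Verify: 4 × 76 = 304 ≡ 1 (mod 101)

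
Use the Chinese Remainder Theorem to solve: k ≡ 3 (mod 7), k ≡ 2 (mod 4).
M = 7 × 4 = 28. M₁ = 4, y₁ ≡ 2 (mod 7). M₂ = 7, y₂ ≡ 3 (mod 4). k = 3×4×2 + 2×7×3 ≡ 10 (mod 28)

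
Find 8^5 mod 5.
Using Fermat: 8^{4} ≡ 1 mod 5. 5 ≡ 1 mod 4. So 8^{5} ≡ 8^{1} ≡ 3 mod 5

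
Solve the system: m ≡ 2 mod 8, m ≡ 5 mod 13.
M = 8 × 13 = 104. M₁ = 13, y₁ ≡ 5 mod 8. M₂ = 8, y₂ ≡ 5 mod 13. m = 2×13×5 + 5×8×5 ≡ 18 mod 104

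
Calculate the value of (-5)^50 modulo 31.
Using Fermat: (-5)^{30} ≡ 1 (mod 31). 50 ≡ 20 (mod 30). So (-5)^{50} ≡ (-5)^{20} ≡ 25 (mod 31)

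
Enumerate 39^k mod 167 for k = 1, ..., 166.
39^1, 39^2, ..., 39^{166} mod 167: [39, 18, 34, 157, 111, 154, 161, 100, 59, 130, 60, 2, 78, 36, 68, 147, 55, 141, 155, 33, 118, 93, 120, 4, 156, 72, 136, 127, 110, 115, 143, 66, 69, 19, 73, 8, 145, 144, 105, 87, 53, 63, 119, 132, 138, 38, 146, 16, 123, 121, 43, 7, 106, 126, 71, 97, 109, 76, 125, 32, 79, 75, 86, 14, 45, 85, 142, 27, 51, 152, 83, 64, 158, 150, 5, 28, 90, 3, 117, 54, 102, 137, 166, 128, 149, 133, 10, 56, 13, 6, 67, 108, 37, 107, 165, 89, 131, 99, 20, 112, 26, 12, 134, 49, 74, 47, 163, 11, 95, 31, 40, 57, 52, 24, 101, 98, 148, 94, 159, 22, 23, 62, 80, 114, 104, 48, 35, 29, 129, 21, 151, 44, 46, 124, 160, 61, 41, 96, 70, 58, 91, 42, 135, 88, 92, 81, 153, 122, 82, 25, 140, 116, 15, 84, 103, 9, 17, 162, 139, 77, 164, 50, 113, 65, 30, 1]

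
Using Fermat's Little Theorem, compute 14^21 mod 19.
By Fermat: 14^{18} ≡ 1 mod 19. So 14^{21} = 14^{18} · 14^{3} ≡ 14^{3} ≡ 8 mod 19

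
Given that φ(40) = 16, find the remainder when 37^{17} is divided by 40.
By Euler: 37^{16} ≡ 1 mod 40 since gcd(37, 40) = 1. 17 = 1×16 + 1. So 37^{17} ≡ 37^{1} ≡ 37 mod 40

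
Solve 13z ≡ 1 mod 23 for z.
Since 23 is prime, by Fermat 13^(-1) ≡ 13^{21} ≡ 16 mod 23. Verify: 13 × 16 = 208 ≡ 1 mod 23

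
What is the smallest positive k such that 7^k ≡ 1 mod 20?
Powers of 7 mod 20: 7^1≡7, 7^2≡9, 7^3≡3, 7^4≡1. ord_20(7) = 4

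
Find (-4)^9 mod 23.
By repeated squaring mod 23: (-4)^{1}≡19, (-4)^{2}≡16, (-4)^{4}≡3, (-4)^{8}≡9. Then (-4)^{9} = (-4)^{8+1} ≡ 9 × 19 ≡ 10 mod 23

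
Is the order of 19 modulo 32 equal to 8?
Powers of 19 mod 32: 19^1≡19, 19^2≡9, 19^3≡11, 19^4≡17, 19^5≡3, 19^6≡25, 19^7≡27, 19^8≡1. First k with 19^k≡1 is k=8. Yes, ord_32(19) = 8.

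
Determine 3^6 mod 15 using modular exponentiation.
By repeated squaring mod 15: 3^{1}≡3, 3^{2}≡9, 3^{4}≡6. Then 3^{6} = 3^{4+2} ≡ 6 × 9 ≡ 9 mod 15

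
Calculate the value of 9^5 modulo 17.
By repeated squaring (mod 17): 9^{1}≡9, 9^{2}≡13, 9^{4}≡16. Then 9^{5} = 9^{4+1} ≡ 16 × 9 ≡ 8 (mod 17)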